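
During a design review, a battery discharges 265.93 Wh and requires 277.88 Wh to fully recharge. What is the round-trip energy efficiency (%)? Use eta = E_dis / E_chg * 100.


Round-trip efficiency = 265.93/277.88 * 100% = 95.70%

95.70%


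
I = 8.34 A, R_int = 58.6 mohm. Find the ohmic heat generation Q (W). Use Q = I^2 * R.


Convert: R = 58.6 mohm = 0.0586 ohm
Q = I^2 * R = 8.34^2 * 0.0586 = 4.076 W

4.076 W


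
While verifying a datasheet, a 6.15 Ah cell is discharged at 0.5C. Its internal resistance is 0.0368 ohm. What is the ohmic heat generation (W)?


Step 1: I = C_rate * capacity = 0.5 * 6.15 = 3.075 A
Step 2: Q = I^2 * R = 3.075^2 * 0.0368 = 9.4556 * 0.0368 = 0.3480 W

0.3480 W


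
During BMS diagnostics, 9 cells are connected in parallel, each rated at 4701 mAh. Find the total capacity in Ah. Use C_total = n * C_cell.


Convert: C_cell = 4701 mAh = 4.701 Ah
C_total = 9 * 4.701 = 42.309 Ah

42.309 Ah


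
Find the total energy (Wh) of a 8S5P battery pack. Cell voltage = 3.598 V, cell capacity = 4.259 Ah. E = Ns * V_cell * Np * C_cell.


E = Ns * Vcell * Np * Ccell = 8 * 3.598 * 5 * 4.259 = 613.0 Wh

613.0 Wh


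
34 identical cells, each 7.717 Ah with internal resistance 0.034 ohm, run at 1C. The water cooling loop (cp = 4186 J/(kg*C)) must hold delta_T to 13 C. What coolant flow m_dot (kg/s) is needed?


Step 1: I = 1 * 7.717 = 7.717 A
Step 2: Q_cell = I^2 * R = 7.717^2 * 0.034 = 2.0248 W
Step 3: Q_total = 34 * 2.0248 = 68.843 W
Step 4: m_dot = Q_total / (cp * dT) = 68.843 / (4186 * 13) = 0.001265 kg/s

0.001265 kg/s


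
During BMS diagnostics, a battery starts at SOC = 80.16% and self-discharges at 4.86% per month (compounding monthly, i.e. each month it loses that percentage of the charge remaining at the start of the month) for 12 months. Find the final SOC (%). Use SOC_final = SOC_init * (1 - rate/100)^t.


decay = (1 - 4.86/100)^12 = 0.54999
SOC_final = 80.16 * 0.54999 = 44.09%

44.09%


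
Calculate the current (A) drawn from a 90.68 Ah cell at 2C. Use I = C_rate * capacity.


I = C_rate * capacity = 2 * 90.68 = 181.36 A

181.36 A


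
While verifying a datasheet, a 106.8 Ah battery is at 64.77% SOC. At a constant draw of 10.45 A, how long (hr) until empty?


Step 1: remaining = SOC/100 * C_total = 64.77/100 * 106.8 = 69.174 Ah
Step 2: t = remaining / I = 69.174 / 10.45 = 6.620 hr

6.620 hr


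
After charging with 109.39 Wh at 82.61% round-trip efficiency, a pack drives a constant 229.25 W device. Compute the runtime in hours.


Step 1: E_discharge = eta/100 * E_charge = 82.61/100 * 109.39 = 90.367 Wh
Step 2: t = E_discharge / P = 90.367 / 229.25 = 0.3942 hr

0.3942 hr


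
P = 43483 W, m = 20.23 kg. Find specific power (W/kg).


SP = P / m = 43483 / 20.23 = 2149 W/kg

2149 W/kg


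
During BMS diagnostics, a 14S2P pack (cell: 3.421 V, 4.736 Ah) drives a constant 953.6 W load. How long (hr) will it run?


Step 1: E_pack = Ns * V_cell * Np * C_cell = 14 * 3.421 * 2 * 4.736 = 453.65 Wh
Step 2: t = E_pack / P = 453.65 / 953.6 = 0.4757 hr

0.4757 hr


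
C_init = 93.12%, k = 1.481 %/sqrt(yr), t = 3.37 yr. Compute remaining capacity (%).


Step 1: sqrt(3.37 yr) = 1.8358
Step 2: drop = 1.481 * 1.8358 = 2.7188
Step 3: C_final = 93.12 - 2.7188 = 90.40%

90.40%


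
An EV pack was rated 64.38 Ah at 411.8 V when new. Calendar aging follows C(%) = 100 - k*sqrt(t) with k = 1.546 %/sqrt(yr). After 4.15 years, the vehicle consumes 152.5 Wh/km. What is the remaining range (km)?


Step 1: capacity retention = 100 - 1.546 * sqrt(4.15) = 100 - 1.546 * 2.0372 = 96.85%
Step 2: C_now = 64.38 * 96.85/100 = 62.352 Ah
Step 3: E_pack = V * C_now = 411.8 * 62.352 = 25677 Wh
Step 4: range = E_pack / consumption = 25677 / 152.5 = 168.4 km

168.4 km


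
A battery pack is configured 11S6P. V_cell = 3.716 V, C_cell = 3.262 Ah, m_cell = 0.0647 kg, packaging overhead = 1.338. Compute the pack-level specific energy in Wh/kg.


Step 1: V_pack = 11 * 3.716 = 40.876 V
Step 2: C_pack = 6 * 3.262 = 19.572 Ah
Step 3: E_pack = V_pack * C_pack = 40.876 * 19.572 = 800.03 Wh
Step 4: m_pack = 11 * 6 * 0.0647 * 1.338 = 5.7135 kg
Step 5: ED = E_pack / m_pack = 800.03 / 5.7135 = 140.0 Wh/kg

140.0 Wh/kg


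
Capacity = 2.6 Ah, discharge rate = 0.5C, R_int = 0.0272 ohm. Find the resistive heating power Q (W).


Step 1: I = C_rate * capacity = 0.5 * 2.6 = 1.3 A
Step 2: Q = I^2 * R = 1.3^2 * 0.0272 = 1.69 * 0.0272 = 0.04597 W

0.04597 W


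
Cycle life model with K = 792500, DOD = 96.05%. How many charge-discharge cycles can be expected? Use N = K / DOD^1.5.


DOD^1.5 = 941.34
N = K / DOD^1.5 = 792500 / 941.34 = 841.9

841.9 cycles


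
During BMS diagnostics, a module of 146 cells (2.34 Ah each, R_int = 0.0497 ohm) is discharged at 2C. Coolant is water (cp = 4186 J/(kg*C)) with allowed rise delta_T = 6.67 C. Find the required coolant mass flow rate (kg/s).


Step 1: I = 2 * 2.34 = 4.68 A
Step 2: Q_cell = I^2 * R = 4.68^2 * 0.0497 = 1.0885 W
Step 3: Q_total = 146 * 1.0885 = 158.92 W
Step 4: m_dot = Q_total / (cp * dT) = 158.92 / (4186 * 6.67) = 0.005692 kg/s

0.005692 kg/s


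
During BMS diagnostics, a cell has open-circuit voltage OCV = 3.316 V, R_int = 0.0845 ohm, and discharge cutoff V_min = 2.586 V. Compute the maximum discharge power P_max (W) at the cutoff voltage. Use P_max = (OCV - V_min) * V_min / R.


P_max = (OCV - V_min) * V_min / R = (3.316 - 2.586) * 2.586 / 0.0845 = 0.73 * 2.586 / 0.0845 = 22.34 W

22.34 W


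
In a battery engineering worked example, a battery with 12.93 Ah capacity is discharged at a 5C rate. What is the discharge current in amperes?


At 5C: I = 5 * 12.93 Ah = 64.65 A

64.65 A


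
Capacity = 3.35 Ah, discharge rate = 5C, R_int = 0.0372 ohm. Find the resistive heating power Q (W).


Step 1: I = C_rate * capacity = 5 * 3.35 = 16.75 A
Step 2: Q = I^2 * R = 16.75^2 * 0.0372 = 280.56 * 0.0372 = 10.44 W

10.44 W


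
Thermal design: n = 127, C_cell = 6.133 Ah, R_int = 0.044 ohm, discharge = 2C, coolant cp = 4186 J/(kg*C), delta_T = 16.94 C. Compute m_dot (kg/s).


Step 1: I = 2 * 6.133 = 12.266 A
Step 2: Q_cell = I^2 * R = 12.266^2 * 0.044 = 6.62 W
Step 3: Q_total = 127 * 6.62 = 840.74 W
Step 4: m_dot = Q_total / (cp * dT) = 840.74 / (4186 * 16.94) = 0.01186 kg/s

0.01186 kg/s


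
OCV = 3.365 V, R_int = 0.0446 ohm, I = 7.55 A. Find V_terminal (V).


V = OCV - I*R = 3.365 - 7.55 * 0.0446 = 3.028 V

3.028 V


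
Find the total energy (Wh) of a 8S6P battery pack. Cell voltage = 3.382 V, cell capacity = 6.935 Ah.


E = Ns * Vcell * Np * Ccell = 8 * 3.382 * 6 * 6.935 = 1126 Wh

1126 Wh


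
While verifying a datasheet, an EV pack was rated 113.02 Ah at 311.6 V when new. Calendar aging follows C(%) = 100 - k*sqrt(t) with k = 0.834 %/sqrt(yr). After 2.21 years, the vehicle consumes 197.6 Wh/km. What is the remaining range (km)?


Step 1: capacity retention = 100 - 0.834 * sqrt(2.21) = 100 - 0.834 * 1.4866 = 98.76%
Step 2: C_now = 113.02 * 98.76/100 = 111.62 Ah
Step 3: E_pack = V * C_now = 311.6 * 111.62 = 34781 Wh
Step 4: range = E_pack / consumption = 34781 / 197.6 = 176.0 km

176.0 km


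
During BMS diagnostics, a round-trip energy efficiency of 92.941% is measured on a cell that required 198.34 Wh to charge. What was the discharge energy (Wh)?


E_dis = eta/100 * E_chg = 92.941/100 * 198.34 = 184.3 Wh

184.3 Wh


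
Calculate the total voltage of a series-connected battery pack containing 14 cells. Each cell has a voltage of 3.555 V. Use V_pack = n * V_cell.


Series voltages add: 14 * 3.555 V = 49.77 V

49.77 V


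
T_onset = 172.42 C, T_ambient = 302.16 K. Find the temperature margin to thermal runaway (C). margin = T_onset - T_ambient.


Convert: T_ambient = 302.16 K = 29.01 C
margin = 172.42 - 29.01 = 143.41 C

143.41 C


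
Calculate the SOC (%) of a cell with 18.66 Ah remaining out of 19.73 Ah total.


SOC% = 18.66 / 19.73 * 100 = 94.58%

94.58%


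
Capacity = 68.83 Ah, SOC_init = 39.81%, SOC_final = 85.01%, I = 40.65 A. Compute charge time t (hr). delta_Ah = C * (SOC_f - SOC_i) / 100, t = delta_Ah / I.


delta_Ah = 68.83 * (85.01 - 39.81) / 100 = 31.111 Ah
t = delta_Ah / I = 31.111 / 40.65 = 0.7653 hr

0.7653 hr


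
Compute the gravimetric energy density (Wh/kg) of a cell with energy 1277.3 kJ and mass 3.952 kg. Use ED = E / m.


Convert: E = 1277.3 kJ = 354.81 Wh
ED = E / m = 354.81 / 3.952 = 89.78 Wh/kg

89.78 Wh/kg


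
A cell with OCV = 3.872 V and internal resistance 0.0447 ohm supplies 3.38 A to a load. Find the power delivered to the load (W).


Step 1: V_terminal = OCV - I*R = 3.872 - 3.38 * 0.0447 = 3.7209 V
Step 2: P_out = V_terminal * I = 3.7209 * 3.38 = 12.58 W

12.58 W


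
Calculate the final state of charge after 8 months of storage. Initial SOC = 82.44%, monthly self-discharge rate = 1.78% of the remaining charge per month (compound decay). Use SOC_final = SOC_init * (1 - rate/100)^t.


decay = (1 - 1.78/100)^8 = 0.86616
SOC_final = 82.44 * 0.86616 = 71.41%

71.41%


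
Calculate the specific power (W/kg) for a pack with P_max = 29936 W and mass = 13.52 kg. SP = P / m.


Specific power = 29936 W / 13.52 kg = 2214 W/kg

2214 W/kg


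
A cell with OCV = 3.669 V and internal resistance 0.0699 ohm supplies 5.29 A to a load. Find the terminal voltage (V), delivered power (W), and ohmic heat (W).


Step 1: V_terminal = OCV - I*R = 3.669 - 5.29 * 0.0699 = 3.2992 V
Step 2: P_out = V_terminal * I = 3.2992 * 5.29 = 17.45 W
Step 3: Q = I^2 * R = 5.29^2 * 0.0699 = 1.956 W

V=3.2992 V, P=17.45 W, Q=1.956 W


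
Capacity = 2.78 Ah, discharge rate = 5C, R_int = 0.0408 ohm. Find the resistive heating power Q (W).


Step 1: I = C_rate * capacity = 5 * 2.78 = 13.9 A
Step 2: Q = I^2 * R = 13.9^2 * 0.0408 = 193.21 * 0.0408 = 7.883 W

7.883 W


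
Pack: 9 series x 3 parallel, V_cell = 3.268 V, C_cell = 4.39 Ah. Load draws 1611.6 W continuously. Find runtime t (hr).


Step 1: E_pack = Ns * V_cell * Np * C_cell = 9 * 3.268 * 3 * 4.39 = 387.36 Wh
Step 2: t = E_pack / P = 387.36 / 1611.6 = 0.2404 hr

0.2404 hr


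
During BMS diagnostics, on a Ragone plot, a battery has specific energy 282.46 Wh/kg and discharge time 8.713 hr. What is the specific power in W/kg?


P_specific = E / t = 282.46 / 8.713 = 32.42 W/kg

32.42 W/kg


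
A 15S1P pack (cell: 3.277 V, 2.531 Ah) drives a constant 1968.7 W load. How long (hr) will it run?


Step 1: E_pack = Ns * V_cell * Np * C_cell = 15 * 3.277 * 1 * 2.531 = 124.41 Wh
Step 2: t = E_pack / P = 124.41 / 1968.7 = 0.06319 hr

0.06319 hr


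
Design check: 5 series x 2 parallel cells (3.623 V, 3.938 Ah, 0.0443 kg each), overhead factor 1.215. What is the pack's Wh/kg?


Step 1: V_pack = 5 * 3.623 = 18.115 V
Step 2: C_pack = 2 * 3.938 = 7.876 Ah
Step 3: E_pack = V_pack * C_pack = 18.115 * 7.876 = 142.67 Wh
Step 4: m_pack = 5 * 2 * 0.0443 * 1.215 = 0.53825 kg
Step 5: ED = E_pack / m_pack = 142.67 / 0.53825 = 265.1 Wh/kg

265.1 Wh/kg


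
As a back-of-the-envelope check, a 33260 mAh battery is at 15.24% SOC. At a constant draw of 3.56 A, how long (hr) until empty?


Convert: C_total = 33260 mAh = 33.26 Ah
Step 1: remaining = SOC/100 * C_total = 15.24/100 * 33.26 = 5.0688 Ah
Step 2: t = remaining / I = 5.0688 / 3.56 = 1.424 hr

1.424 hr


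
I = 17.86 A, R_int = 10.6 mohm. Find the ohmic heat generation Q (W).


Convert: R = 10.6 mohm = 0.0106 ohm
I^2 = 318.98
Q = 318.98 * 0.0106 = 3.381 W

3.381 W


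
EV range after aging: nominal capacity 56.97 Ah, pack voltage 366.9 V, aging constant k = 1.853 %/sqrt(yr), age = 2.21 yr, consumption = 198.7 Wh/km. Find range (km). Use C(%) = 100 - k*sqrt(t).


Step 1: capacity retention = 100 - 1.853 * sqrt(2.21) = 100 - 1.853 * 1.4866 = 97.245%
Step 2: C_now = 56.97 * 97.245/100 = 55.4 Ah
Step 3: E_pack = V * C_now = 366.9 * 55.4 = 20326 Wh
Step 4: range = E_pack / consumption = 20326 / 198.7 = 102.3 km

102.3 km


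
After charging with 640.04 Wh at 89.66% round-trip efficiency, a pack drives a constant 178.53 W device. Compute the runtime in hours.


Step 1: E_discharge = eta/100 * E_charge = 89.66/100 * 640.04 = 573.86 Wh
Step 2: t = E_discharge / P = 573.86 / 178.53 = 3.214 hr

3.214 hr


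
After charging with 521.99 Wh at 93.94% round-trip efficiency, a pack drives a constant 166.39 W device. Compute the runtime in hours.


Step 1: E_discharge = eta/100 * E_charge = 93.94/100 * 521.99 = 490.36 Wh
Step 2: t = E_discharge / P = 490.36 / 166.39 = 2.947 hr

2.947 hr


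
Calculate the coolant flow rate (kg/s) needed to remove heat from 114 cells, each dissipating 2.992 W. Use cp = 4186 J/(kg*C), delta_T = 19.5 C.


Step 1: Total heat Q = 114 * 2.992 W = 341.09 W
Step 2: denom = cp * dT = 4186 * 19.5 = 81627
Step 3: m_dot = 341.09 / 81627 = 0.004179 kg/s

0.004179 kg/s


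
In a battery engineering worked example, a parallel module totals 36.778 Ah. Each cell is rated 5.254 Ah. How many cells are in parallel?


n = C_total / C_cell = 36.778 / 5.254 = 7

7


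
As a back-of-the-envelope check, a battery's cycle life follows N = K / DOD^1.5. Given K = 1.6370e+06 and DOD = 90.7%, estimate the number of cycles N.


Step 1: DOD^1.5 = 90.7^1.5 = 863.8
Step 2: N = 1.6370e+06 / 863.8 = 1895 cycles

1895 cycles


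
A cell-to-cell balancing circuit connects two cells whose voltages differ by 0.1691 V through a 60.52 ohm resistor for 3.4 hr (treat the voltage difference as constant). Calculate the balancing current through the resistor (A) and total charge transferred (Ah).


I_bal = dV / R = 0.1691 / 60.52 = 0.0027941 A
Q = I_bal * t = 0.0027941 * 3.4 = 0.009500 Ah

I=0.0027941 A, Q=0.009500 Ah


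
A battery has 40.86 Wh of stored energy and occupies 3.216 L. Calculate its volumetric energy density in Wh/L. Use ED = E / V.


Volumetric ED = 40.86 Wh / 3.216 L = 12.71 Wh/L

12.71 Wh/L


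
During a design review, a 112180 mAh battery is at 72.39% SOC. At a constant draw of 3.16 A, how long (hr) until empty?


Convert: C_total = 112180 mAh = 112.18 Ah
Step 1: remaining = SOC/100 * C_total = 72.39/100 * 112.18 = 81.207 Ah
Step 2: t = remaining / I = 81.207 / 3.16 = 25.70 hr

25.70 hr


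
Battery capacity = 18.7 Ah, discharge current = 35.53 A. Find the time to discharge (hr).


t = capacity / current = 18.7 / 35.53 = 0.5263 hr

0.5263 hr


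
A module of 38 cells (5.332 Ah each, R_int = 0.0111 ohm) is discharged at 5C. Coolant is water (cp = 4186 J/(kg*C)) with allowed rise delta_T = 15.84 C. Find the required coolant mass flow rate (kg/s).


Step 1: I = 5 * 5.332 = 26.66 A
Step 2: Q_cell = I^2 * R = 26.66^2 * 0.0111 = 7.8894 W
Step 3: Q_total = 38 * 7.8894 = 299.8 W
Step 4: m_dot = Q_total / (cp * dT) = 299.8 / (4186 * 15.84) = 0.004521 kg/s

0.004521 kg/s


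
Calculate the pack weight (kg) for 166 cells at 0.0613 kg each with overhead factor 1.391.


Cell mass sum = 166 * 0.0613 = 10.176 kg
With overhead 1.391: m_pack = 10.176 * 1.391 = 14.15 kg

14.15 kg


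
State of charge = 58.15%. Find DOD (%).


DOD = 100 - SOC = 100 - 58.15 = 41.85%

41.85%


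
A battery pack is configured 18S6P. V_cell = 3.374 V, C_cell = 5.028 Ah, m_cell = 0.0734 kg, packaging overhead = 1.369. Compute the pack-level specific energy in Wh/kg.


Step 1: V_pack = 18 * 3.374 = 60.732 V
Step 2: C_pack = 6 * 5.028 = 30.168 Ah
Step 3: E_pack = V_pack * C_pack = 60.732 * 30.168 = 1832.2 Wh
Step 4: m_pack = 18 * 6 * 0.0734 * 1.369 = 10.852 kg
Step 5: ED = E_pack / m_pack = 1832.2 / 10.852 = 168.8 Wh/kg

168.8 Wh/kg


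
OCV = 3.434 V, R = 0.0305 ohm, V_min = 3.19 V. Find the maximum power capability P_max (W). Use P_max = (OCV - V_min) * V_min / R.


P_max = (OCV - V_min) * V_min / R = (3.434 - 3.19) * 3.19 / 0.0305 = 0.244 * 3.19 / 0.0305 = 25.52 W

25.52 W


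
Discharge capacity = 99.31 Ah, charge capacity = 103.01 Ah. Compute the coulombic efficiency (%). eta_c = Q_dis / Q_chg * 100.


eta_c = Q_dis / Q_chg * 100 = 99.31 / 103.01 * 100 = 96.41%

96.41%


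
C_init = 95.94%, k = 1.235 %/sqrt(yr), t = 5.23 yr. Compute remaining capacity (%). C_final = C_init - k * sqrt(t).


sqrt(t) = sqrt(5.23) = 2.2869
C_final = 95.94 - 1.235 * 2.2869 = 93.12%

93.12%


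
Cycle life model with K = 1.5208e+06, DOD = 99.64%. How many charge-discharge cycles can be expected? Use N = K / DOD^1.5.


DOD^1.5 = 994.6
N = K / DOD^1.5 = 1.5208e+06 / 994.6 = 1529

1529 cycles


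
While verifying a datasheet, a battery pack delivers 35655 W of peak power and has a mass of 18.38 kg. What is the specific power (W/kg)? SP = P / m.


SP = P / m = 35655 / 18.38 = 1940 W/kg

1940 W/kg


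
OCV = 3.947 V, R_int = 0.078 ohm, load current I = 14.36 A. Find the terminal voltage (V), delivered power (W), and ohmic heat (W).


Step 1: V_terminal = OCV - I*R = 3.947 - 14.36 * 0.078 = 2.8269 V
Step 2: P_out = V_terminal * I = 2.8269 * 14.36 = 40.59 W
Step 3: Q = I^2 * R = 14.36^2 * 0.078 = 16.08 W

V=2.8269 V, P=40.59 W, Q=16.08 W


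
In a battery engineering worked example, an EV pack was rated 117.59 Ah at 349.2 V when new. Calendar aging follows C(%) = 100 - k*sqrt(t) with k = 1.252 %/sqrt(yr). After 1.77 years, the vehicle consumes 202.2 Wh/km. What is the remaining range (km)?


Step 1: capacity retention = 100 - 1.252 * sqrt(1.77) = 100 - 1.252 * 1.3304 = 98.334%
Step 2: C_now = 117.59 * 98.334/100 = 115.63 Ah
Step 3: E_pack = V * C_now = 349.2 * 115.63 = 40378 Wh
Step 4: range = E_pack / consumption = 40378 / 202.2 = 199.7 km

199.7 km


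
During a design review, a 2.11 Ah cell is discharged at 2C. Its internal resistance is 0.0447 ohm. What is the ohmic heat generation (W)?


Step 1: I = C_rate * capacity = 2 * 2.11 = 4.22 A
Step 2: Q = I^2 * R = 4.22^2 * 0.0447 = 17.808 * 0.0447 = 0.7960 W

0.7960 W


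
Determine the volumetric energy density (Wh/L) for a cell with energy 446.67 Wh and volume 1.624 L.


Volumetric ED = 446.67 Wh / 1.624 L = 275.0 Wh/L

275.0 Wh/L


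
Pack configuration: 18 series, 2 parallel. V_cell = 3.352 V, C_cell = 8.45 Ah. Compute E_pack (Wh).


V_pack = 18 * 3.352 = 60.336 V
C_pack = 2 * 8.45 = 16.9 Ah
E = V_pack * C_pack = 60.336 * 16.9 = 1020 Wh

1020 Wh


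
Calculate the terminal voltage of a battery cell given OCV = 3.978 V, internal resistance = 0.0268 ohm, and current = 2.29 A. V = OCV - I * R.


V = OCV - I*R = 3.978 - 2.29 * 0.0268 = 3.917 V

3.917 V


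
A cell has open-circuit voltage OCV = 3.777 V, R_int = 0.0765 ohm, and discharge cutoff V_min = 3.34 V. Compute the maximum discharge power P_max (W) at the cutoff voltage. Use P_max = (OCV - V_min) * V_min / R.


P_max = (OCV - V_min) * V_min / R = (3.777 - 3.34) * 3.34 / 0.0765 = 0.437 * 3.34 / 0.0765 = 19.08 W

19.08 W


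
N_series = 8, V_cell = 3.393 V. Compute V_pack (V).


Series voltages add: 8 * 3.393 V = 27.144 V

27.144 V


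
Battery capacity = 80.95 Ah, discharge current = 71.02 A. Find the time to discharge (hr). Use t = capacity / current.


Runtime = 80.95 Ah / 71.02 A = 1.140 hr

1.140 hr


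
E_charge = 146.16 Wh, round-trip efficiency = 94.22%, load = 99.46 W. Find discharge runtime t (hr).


Step 1: E_discharge = eta/100 * E_charge = 94.22/100 * 146.16 = 137.71 Wh
Step 2: t = E_discharge / P = 137.71 / 99.46 = 1.385 hr

1.385 hr


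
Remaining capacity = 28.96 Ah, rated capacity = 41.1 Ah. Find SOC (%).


SOC% = 28.96 / 41.1 * 100 = 70.46%

70.46%


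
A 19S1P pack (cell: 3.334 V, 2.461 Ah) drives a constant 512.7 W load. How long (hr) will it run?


Step 1: E_pack = Ns * V_cell * Np * C_cell = 19 * 3.334 * 1 * 2.461 = 155.89 Wh
Step 2: t = E_pack / P = 155.89 / 512.7 = 0.3041 hr

0.3041 hr


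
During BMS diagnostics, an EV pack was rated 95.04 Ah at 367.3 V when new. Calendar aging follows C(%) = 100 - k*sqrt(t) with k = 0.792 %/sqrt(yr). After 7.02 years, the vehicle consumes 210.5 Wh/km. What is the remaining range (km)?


Step 1: capacity retention = 100 - 0.792 * sqrt(7.02) = 100 - 0.792 * 2.6495 = 97.902%
Step 2: C_now = 95.04 * 97.902/100 = 93.046 Ah
Step 3: E_pack = V * C_now = 367.3 * 93.046 = 34176 Wh
Step 4: range = E_pack / consumption = 34176 / 210.5 = 162.4 km

162.4 km


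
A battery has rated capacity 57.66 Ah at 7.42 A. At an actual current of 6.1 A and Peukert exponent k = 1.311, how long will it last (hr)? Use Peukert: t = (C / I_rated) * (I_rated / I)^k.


t_rated = C / I_rated = 57.66 / 7.42 = 7.7709 hr
(I_rated/I)^k = (1.2164)^1.311 = 1.2928
t = t_rated * (I_rated/I)^k = 7.7709 * 1.2928 = 10.05 hr

10.05 hr


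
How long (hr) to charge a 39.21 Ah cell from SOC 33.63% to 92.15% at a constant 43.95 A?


Step 1: dSOC = 92.15% - 33.63% = 58.52%
Step 2: delta_Ah = 39.21 * 58.52 / 100 = 22.946 Ah
Step 3: t = 22.946 / 43.95 = 0.5221 hr

0.5221 hr


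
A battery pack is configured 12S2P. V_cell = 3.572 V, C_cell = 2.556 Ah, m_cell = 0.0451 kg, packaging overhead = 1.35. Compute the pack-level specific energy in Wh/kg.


Step 1: V_pack = 12 * 3.572 = 42.864 V
Step 2: C_pack = 2 * 2.556 = 5.112 Ah
Step 3: E_pack = V_pack * C_pack = 42.864 * 5.112 = 219.12 Wh
Step 4: m_pack = 12 * 2 * 0.0451 * 1.35 = 1.4612 kg
Step 5: ED = E_pack / m_pack = 219.12 / 1.4612 = 150.0 Wh/kg

150.0 Wh/kg


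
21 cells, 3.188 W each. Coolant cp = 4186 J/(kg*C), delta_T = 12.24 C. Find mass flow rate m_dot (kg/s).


Q_total = 21 * 3.188 = 66.948 W
m_dot = Q_total / (cp * dT) = 66.948 / (4186 * 12.24) = 0.001307 kg/s

0.001307 kg/s


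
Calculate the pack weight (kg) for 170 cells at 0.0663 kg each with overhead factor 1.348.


m_pack = n * m_cell * overhead = 170 * 0.0663 * 1.348 = 15.19 kg

15.19 kg


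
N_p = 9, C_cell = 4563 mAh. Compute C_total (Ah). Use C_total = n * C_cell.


Convert: C_cell = 4563 mAh = 4.563 Ah
C_total = 9 * 4.563 = 41.067 Ah

41.067 Ah


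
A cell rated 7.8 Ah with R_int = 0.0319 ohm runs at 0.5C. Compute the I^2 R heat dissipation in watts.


Step 1: I = C_rate * capacity = 0.5 * 7.8 = 3.9 A
Step 2: Q = I^2 * R = 3.9^2 * 0.0319 = 15.21 * 0.0319 = 0.4852 W

0.4852 W


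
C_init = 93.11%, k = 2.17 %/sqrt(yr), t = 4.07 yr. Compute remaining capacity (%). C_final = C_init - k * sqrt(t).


Step 1: sqrt(4.07 yr) = 2.0174
Step 2: drop = 2.17 * 2.0174 = 4.3778
Step 3: C_final = 93.11 - 4.3778 = 88.73%

88.73%


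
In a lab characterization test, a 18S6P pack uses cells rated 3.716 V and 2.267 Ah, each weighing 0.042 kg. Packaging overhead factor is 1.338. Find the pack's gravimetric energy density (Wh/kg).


Step 1: V_pack = 18 * 3.716 = 66.888 V
Step 2: C_pack = 6 * 2.267 = 13.602 Ah
Step 3: E_pack = V_pack * C_pack = 66.888 * 13.602 = 909.81 Wh
Step 4: m_pack = 18 * 6 * 0.042 * 1.338 = 6.0692 kg
Step 5: ED = E_pack / m_pack = 909.81 / 6.0692 = 149.9 Wh/kg

149.9 Wh/kg


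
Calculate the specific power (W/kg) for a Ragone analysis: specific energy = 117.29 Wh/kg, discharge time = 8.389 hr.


P_specific = E / t = 117.29 / 8.389 = 13.98 W/kg

13.98 W/kg


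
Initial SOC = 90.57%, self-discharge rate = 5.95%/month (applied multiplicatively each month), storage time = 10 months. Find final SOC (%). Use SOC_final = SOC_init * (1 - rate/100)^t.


Monthly retention factor = 1 - 5.95/100 = 0.9405
Over 10 months: factor^10 = 0.54149
SOC_final = 90.57 * 0.54149 = 49.04%

49.04%


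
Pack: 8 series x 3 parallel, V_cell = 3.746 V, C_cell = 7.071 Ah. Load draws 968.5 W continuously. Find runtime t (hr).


Step 1: E_pack = Ns * V_cell * Np * C_cell = 8 * 3.746 * 3 * 7.071 = 635.71 Wh
Step 2: t = E_pack / P = 635.71 / 968.5 = 0.6564 hr

0.6564 hr


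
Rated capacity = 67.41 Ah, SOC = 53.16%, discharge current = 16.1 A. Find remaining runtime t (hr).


Step 1: remaining = SOC/100 * C_total = 53.16/100 * 67.41 = 35.835 Ah
Step 2: t = remaining / I = 35.835 / 16.1 = 2.226 hr

2.226 hr


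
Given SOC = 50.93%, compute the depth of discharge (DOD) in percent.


Complement of SOC: DOD = 100% - 50.93% = 49.07%

49.07%


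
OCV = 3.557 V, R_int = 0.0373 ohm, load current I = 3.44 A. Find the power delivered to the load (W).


Step 1: V_terminal = OCV - I*R = 3.557 - 3.44 * 0.0373 = 3.4287 V
Step 2: P_out = V_terminal * I = 3.4287 * 3.44 = 11.79 W

11.79 W


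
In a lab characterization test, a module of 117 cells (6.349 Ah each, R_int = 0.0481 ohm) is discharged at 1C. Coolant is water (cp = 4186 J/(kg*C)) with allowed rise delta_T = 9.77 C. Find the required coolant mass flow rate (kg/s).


Step 1: I = 1 * 6.349 = 6.349 A
Step 2: Q_cell = I^2 * R = 6.349^2 * 0.0481 = 1.9389 W
Step 3: Q_total = 117 * 1.9389 = 226.85 W
Step 4: m_dot = Q_total / (cp * dT) = 226.85 / (4186 * 9.77) = 0.005547 kg/s

0.005547 kg/s


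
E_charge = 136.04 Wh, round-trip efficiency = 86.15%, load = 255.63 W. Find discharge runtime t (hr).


Step 1: E_discharge = eta/100 * E_charge = 86.15/100 * 136.04 = 117.2 Wh
Step 2: t = E_discharge / P = 117.2 / 255.63 = 0.4585 hr

0.4585 hr


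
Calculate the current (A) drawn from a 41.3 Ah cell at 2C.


I = C_rate * capacity = 2 * 41.3 = 82.6 A

82.6 A


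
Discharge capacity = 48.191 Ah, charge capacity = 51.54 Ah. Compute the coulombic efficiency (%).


eta_c = Q_dis / Q_chg * 100 = 48.191 / 51.54 * 100 = 93.50%

93.50%


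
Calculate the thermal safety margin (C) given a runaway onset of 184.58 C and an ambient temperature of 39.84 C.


Safety margin = 184.58 C - 39.84 C = 144.74 C

144.74 C


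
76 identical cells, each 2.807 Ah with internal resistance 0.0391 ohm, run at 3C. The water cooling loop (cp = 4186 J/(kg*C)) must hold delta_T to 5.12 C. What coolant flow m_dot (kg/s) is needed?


Step 1: I = 3 * 2.807 = 8.421 A
Step 2: Q_cell = I^2 * R = 8.421^2 * 0.0391 = 2.7727 W
Step 3: Q_total = 76 * 2.7727 = 210.73 W
Step 4: m_dot = Q_total / (cp * dT) = 210.73 / (4186 * 5.12) = 0.009832 kg/s

0.009832 kg/s


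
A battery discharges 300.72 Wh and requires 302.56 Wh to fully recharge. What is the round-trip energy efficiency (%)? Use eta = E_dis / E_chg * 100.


Round-trip efficiency = 300.72/302.56 * 100% = 99.39%

99.39%


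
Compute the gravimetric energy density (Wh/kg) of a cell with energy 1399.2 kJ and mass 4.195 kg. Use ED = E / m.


Convert: E = 1399.2 kJ = 388.67 Wh
ED = E / m = 388.67 / 4.195 = 92.65 Wh/kg

92.65 Wh/kg


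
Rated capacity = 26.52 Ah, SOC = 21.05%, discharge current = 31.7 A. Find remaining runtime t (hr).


Step 1: remaining = SOC/100 * C_total = 21.05/100 * 26.52 = 5.5825 Ah
Step 2: t = remaining / I = 5.5825 / 31.7 = 0.1761 hr

0.1761 hr


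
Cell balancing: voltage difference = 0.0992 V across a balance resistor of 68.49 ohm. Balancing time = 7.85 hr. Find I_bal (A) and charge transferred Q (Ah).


First, Ohm's law: I_bal = 0.0992 V / 68.49 ohm = 0.0014484 A
Then Q = I * t = 0.0014484 A * 7.85 hr = 0.01137 Ah

I=0.0014484 A, Q=0.01137 Ah


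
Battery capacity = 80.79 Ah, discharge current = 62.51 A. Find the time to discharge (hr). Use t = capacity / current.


t = capacity / current = 80.79 / 62.51 = 1.292 hr

1.292 hr


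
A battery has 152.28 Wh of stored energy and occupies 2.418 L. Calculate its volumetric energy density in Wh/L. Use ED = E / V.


Volumetric ED = 152.28 Wh / 2.418 L = 62.98 Wh/L

62.98 Wh/L


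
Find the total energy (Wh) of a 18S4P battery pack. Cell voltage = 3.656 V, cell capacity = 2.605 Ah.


E = Ns * Vcell * Np * Ccell = 18 * 3.656 * 4 * 2.605 = 685.7 Wh

685.7 Wh


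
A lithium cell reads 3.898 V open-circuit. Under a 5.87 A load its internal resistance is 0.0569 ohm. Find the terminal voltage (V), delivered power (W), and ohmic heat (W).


Step 1: V_terminal = OCV - I*R = 3.898 - 5.87 * 0.0569 = 3.564 V
Step 2: P_out = V_terminal * I = 3.564 * 5.87 = 20.92 W
Step 3: Q = I^2 * R = 5.87^2 * 0.0569 = 1.961 W

V=3.564 V, P=20.92 W, Q=1.961 W


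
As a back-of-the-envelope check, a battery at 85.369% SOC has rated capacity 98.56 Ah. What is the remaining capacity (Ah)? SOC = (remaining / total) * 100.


remaining = SOC / 100 * total = 85.369 / 100 * 98.56 = 84.14 Ah

84.14 Ah


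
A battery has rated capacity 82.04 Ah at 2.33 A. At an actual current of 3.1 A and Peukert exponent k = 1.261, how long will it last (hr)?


Step 1: t_rated = C / I_rated = 82.04 / 2.33 = 35.21 hr
Step 2: ratio = 2.33 / 3.1 = 0.75161
Step 3: ratio^k = 0.75161^1.261 = 0.69763
Step 4: t = t_rated * ratio^k = 35.21 * 0.69763 = 24.56 hr

24.56 hr


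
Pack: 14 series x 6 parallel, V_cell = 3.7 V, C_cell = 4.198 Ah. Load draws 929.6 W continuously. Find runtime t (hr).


Step 1: E_pack = Ns * V_cell * Np * C_cell = 14 * 3.7 * 6 * 4.198 = 1304.7 Wh
Step 2: t = E_pack / P = 1304.7 / 929.6 = 1.404 hr

1.404 hr


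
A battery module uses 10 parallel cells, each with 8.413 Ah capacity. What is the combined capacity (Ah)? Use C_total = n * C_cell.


C_total = 10 * 8.413 = 84.13 Ah

84.13 Ah


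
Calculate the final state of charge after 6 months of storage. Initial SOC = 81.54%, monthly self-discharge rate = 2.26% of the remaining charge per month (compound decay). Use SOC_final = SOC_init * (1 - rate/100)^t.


decay = (1 - 2.26/100)^6 = 0.87183
SOC_final = 81.54 * 0.87183 = 71.09%

71.09%


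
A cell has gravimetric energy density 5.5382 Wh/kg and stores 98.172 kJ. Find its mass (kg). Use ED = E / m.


Convert: E = 98.172 kJ = 27.27 Wh
m = E / ED = 27.27 / 5.5382 = 4.924 kg

4.924 kg


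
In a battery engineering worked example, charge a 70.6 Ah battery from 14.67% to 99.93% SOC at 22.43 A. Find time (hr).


delta_Ah = 70.6 * (99.93 - 14.67) / 100 = 60.194 Ah
t = delta_Ah / I = 60.194 / 22.43 = 2.684 hr

2.684 hr


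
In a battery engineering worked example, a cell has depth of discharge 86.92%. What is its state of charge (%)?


SOC = 100 - DOD = 100 - 86.92 = 13.08%

13.08%


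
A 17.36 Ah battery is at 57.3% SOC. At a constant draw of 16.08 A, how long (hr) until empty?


Step 1: remaining = SOC/100 * C_total = 57.3/100 * 17.36 = 9.9473 Ah
Step 2: t = remaining / I = 9.9473 / 16.08 = 0.6186 hr

0.6186 hr


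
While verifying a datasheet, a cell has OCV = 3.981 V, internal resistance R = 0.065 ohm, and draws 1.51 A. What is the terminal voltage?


V = OCV - I*R = 3.981 - 1.51 * 0.065 = 3.883 V

3.883 V


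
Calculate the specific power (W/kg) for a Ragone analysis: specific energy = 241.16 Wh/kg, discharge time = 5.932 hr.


Specific power = 241.16 Wh/kg / 5.932 hr = 40.65 W/kg

40.65 W/kg


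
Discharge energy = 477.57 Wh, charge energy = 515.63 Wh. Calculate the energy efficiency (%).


eta_e = E_dis / E_chg * 100 = 477.57 / 515.63 * 100 = 92.62%

92.62%


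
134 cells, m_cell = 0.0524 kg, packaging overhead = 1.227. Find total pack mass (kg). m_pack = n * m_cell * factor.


m_pack = n * m_cell * overhead = 134 * 0.0524 * 1.227 = 8.616 kg

8.616 kg


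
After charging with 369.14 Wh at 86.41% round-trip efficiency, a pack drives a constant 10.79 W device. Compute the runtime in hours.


Step 1: E_discharge = eta/100 * E_charge = 86.41/100 * 369.14 = 318.97 Wh
Step 2: t = E_discharge / P = 318.97 / 10.79 = 29.56 hr

29.56 hr


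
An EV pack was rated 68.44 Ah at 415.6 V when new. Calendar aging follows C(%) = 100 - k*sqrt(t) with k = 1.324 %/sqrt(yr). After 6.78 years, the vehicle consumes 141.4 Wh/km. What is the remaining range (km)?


Step 1: capacity retention = 100 - 1.324 * sqrt(6.78) = 100 - 1.324 * 2.6038 = 96.553%
Step 2: C_now = 68.44 * 96.553/100 = 66.081 Ah
Step 3: E_pack = V * C_now = 415.6 * 66.081 = 27463 Wh
Step 4: range = E_pack / consumption = 27463 / 141.4 = 194.2 km

194.2 km


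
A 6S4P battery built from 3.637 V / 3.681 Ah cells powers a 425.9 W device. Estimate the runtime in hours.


Step 1: E_pack = Ns * V_cell * Np * C_cell = 6 * 3.637 * 4 * 3.681 = 321.31 Wh
Step 2: t = E_pack / P = 321.31 / 425.9 = 0.7544 hr

0.7544 hr


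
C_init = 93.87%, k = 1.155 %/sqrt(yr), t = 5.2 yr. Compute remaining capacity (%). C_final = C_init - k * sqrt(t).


Step 1: sqrt(5.2 yr) = 2.2804
Step 2: drop = 1.155 * 2.2804 = 2.6339
Step 3: C_final = 93.87 - 2.6339 = 91.24%

91.24%


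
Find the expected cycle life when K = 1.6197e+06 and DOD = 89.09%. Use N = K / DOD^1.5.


Step 1: DOD^1.5 = 89.09^1.5 = 840.9
Step 2: N = 1.6197e+06 / 840.9 = 1926 cycles

1926 cycles


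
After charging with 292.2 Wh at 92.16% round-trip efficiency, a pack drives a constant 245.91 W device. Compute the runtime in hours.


Step 1: E_discharge = eta/100 * E_charge = 92.16/100 * 292.2 = 269.29 Wh
Step 2: t = E_discharge / P = 269.29 / 245.91 = 1.095 hr

1.095 hr


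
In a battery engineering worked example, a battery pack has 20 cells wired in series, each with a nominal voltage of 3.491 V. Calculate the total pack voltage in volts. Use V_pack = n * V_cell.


Series voltages add: 20 * 3.491 V = 69.82 V

69.82 V


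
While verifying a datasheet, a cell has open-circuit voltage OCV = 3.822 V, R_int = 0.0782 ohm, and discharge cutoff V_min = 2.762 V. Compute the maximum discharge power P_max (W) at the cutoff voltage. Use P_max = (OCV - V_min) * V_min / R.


P_max = (OCV - V_min) * V_min / R = (3.822 - 2.762) * 2.762 / 0.0782 = 1.06 * 2.762 / 0.0782 = 37.44 W

37.44 W


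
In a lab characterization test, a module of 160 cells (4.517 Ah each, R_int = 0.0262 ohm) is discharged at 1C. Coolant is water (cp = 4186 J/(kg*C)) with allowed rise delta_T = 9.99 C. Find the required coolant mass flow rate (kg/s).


Step 1: I = 1 * 4.517 = 4.517 A
Step 2: Q_cell = I^2 * R = 4.517^2 * 0.0262 = 0.53457 W
Step 3: Q_total = 160 * 0.53457 = 85.531 W
Step 4: m_dot = Q_total / (cp * dT) = 85.531 / (4186 * 9.99) = 0.002045 kg/s

0.002045 kg/s


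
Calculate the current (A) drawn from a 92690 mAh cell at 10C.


Convert: capacity = 92690 mAh = 92.69 Ah
I = C_rate * capacity = 10 * 92.69 = 926.9 A

926.9 A


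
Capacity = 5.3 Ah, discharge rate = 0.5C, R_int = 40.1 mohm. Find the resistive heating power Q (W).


Convert: R = 40.1 mohm = 0.0401 ohm
Step 1: I = C_rate * capacity = 0.5 * 5.3 = 2.65 A
Step 2: Q = I^2 * R = 2.65^2 * 0.0401 = 7.0225 * 0.0401 = 0.2816 W

0.2816 W


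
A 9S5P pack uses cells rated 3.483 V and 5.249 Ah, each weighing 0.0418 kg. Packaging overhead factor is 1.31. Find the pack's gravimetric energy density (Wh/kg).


Step 1: V_pack = 9 * 3.483 = 31.347 V
Step 2: C_pack = 5 * 5.249 = 26.245 Ah
Step 3: E_pack = V_pack * C_pack = 31.347 * 26.245 = 822.7 Wh
Step 4: m_pack = 9 * 5 * 0.0418 * 1.31 = 2.4641 kg
Step 5: ED = E_pack / m_pack = 822.7 / 2.4641 = 333.9 Wh/kg

333.9 Wh/kg


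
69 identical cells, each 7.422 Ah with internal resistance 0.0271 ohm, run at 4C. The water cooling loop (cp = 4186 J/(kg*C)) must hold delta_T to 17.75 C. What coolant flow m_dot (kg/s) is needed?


Step 1: I = 4 * 7.422 = 29.688 A
Step 2: Q_cell = I^2 * R = 29.688^2 * 0.0271 = 23.885 W
Step 3: Q_total = 69 * 23.885 = 1648.1 W
Step 4: m_dot = Q_total / (cp * dT) = 1648.1 / (4186 * 17.75) = 0.02218 kg/s

0.02218 kg/s


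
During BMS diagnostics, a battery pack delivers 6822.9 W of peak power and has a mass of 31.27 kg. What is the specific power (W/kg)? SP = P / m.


SP = P / m = 6822.9 / 31.27 = 218.2 W/kg

218.2 W/kg


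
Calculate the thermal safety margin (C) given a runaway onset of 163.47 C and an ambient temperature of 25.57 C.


margin = T_onset - T_ambient = 163.47 - 25.57 = 137.9 C

137.9 C


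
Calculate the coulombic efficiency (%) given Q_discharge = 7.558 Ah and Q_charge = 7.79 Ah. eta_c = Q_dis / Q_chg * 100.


Coulombic efficiency = 7.558/7.79 * 100% = 97.02%

97.02%


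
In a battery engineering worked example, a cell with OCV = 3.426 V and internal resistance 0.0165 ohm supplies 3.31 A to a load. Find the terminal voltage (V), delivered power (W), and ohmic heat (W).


Step 1: V_terminal = OCV - I*R = 3.426 - 3.31 * 0.0165 = 3.3714 V
Step 2: P_out = V_terminal * I = 3.3714 * 3.31 = 11.16 W
Step 3: Q = I^2 * R = 3.31^2 * 0.0165 = 0.1808 W

V=3.3714 V, P=11.16 W, Q=0.1808 W


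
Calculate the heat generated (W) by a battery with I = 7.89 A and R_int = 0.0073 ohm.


Q = I^2 * R = 7.89^2 * 0.0073 = 0.4544 W

0.4544 W


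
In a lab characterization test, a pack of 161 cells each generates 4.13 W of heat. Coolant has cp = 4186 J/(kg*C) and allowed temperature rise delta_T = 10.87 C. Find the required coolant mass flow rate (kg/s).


Q_total = 161 * 4.13 = 664.93 W
m_dot = Q_total / (cp * dT) = 664.93 / (4186 * 10.87) = 0.01461 kg/s

0.01461 kg/s


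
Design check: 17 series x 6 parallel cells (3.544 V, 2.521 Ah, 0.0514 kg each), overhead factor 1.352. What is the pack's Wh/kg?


Step 1: V_pack = 17 * 3.544 = 60.248 V
Step 2: C_pack = 6 * 2.521 = 15.126 Ah
Step 3: E_pack = V_pack * C_pack = 60.248 * 15.126 = 911.31 Wh
Step 4: m_pack = 17 * 6 * 0.0514 * 1.352 = 7.0883 kg
Step 5: ED = E_pack / m_pack = 911.31 / 7.0883 = 128.6 Wh/kg

128.6 Wh/kg


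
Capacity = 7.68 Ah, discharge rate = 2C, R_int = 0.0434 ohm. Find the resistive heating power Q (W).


Step 1: I = C_rate * capacity = 2 * 7.68 = 15.36 A
Step 2: Q = I^2 * R = 15.36^2 * 0.0434 = 235.93 * 0.0434 = 10.24 W

10.24 W


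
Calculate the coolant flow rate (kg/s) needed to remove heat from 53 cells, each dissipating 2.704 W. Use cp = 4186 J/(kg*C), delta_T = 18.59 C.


Q_total = 53 * 2.704 = 143.31 W
m_dot = Q_total / (cp * dT) = 143.31 / (4186 * 18.59) = 0.001842 kg/s

0.001842 kg/s


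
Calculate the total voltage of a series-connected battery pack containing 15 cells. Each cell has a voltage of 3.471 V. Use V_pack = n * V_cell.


Series voltages add: 15 * 3.471 V = 52.065 V

52.065 V


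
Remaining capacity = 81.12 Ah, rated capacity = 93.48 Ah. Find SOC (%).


SOC = (remaining / total) * 100 = (81.12 / 93.48) * 100 = 86.78%

86.78%


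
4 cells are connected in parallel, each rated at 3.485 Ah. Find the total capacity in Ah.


Parallel capacities add: 4 * 3.485 Ah = 13.94 Ah

13.94 Ah


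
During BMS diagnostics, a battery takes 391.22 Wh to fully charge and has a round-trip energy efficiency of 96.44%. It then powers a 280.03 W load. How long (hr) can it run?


Step 1: E_discharge = eta/100 * E_charge = 96.44/100 * 391.22 = 377.29 Wh
Step 2: t = E_discharge / P = 377.29 / 280.03 = 1.347 hr

1.347 hr


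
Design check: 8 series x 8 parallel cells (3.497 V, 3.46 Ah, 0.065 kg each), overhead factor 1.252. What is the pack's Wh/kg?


Step 1: V_pack = 8 * 3.497 = 27.976 V
Step 2: C_pack = 8 * 3.46 = 27.68 Ah
Step 3: E_pack = V_pack * C_pack = 27.976 * 27.68 = 774.38 Wh
Step 4: m_pack = 8 * 8 * 0.065 * 1.252 = 5.2083 kg
Step 5: ED = E_pack / m_pack = 774.38 / 5.2083 = 148.7 Wh/kg

148.7 Wh/kg


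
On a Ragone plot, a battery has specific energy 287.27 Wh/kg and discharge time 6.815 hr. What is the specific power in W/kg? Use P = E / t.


P_specific = E / t = 287.27 / 6.815 = 42.15 W/kg

42.15 W/kg


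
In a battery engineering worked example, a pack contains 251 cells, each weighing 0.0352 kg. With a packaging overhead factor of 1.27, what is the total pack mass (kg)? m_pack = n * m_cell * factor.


m_pack = n * m_cell * overhead = 251 * 0.0352 * 1.27 = 11.22 kg

11.22 kg


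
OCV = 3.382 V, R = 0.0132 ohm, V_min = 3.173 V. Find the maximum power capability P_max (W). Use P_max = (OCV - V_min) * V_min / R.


P_max = (OCV - V_min) * V_min / R = (3.382 - 3.173) * 3.173 / 0.0132 = 0.209 * 3.173 / 0.0132 = 50.24 W

50.24 W


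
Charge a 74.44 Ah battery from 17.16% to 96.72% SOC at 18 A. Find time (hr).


Step 1: dSOC = 96.72% - 17.16% = 79.56%
Step 2: delta_Ah = 74.44 * 79.56 / 100 = 59.224 Ah
Step 3: t = 59.224 / 18 = 3.290 hr

3.290 hr


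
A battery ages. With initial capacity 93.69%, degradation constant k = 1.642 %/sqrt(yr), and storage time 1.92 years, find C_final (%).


Step 1: sqrt(1.92 yr) = 1.3856
Step 2: drop = 1.642 * 1.3856 = 2.2752
Step 3: C_final = 93.69 - 2.2752 = 91.41%

91.41%
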